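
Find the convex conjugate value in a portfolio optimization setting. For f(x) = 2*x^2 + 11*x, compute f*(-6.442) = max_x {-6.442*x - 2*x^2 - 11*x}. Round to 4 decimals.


f*(y) = sup_x {y*x - a*x^2 - b*x} = sup_x {(y-b)*x - a*x^2}
FOC: (y - b) - 2a*x = 0 => x* = (y - b)/(2a)
x* = (-6.442 - 11)/(2*2) = -4.3605
f*(-6.442) = (y-b)^2/(4a) = (-6.442 - 11)^2/(4*2)
= 304.2234/8 = 38.0279


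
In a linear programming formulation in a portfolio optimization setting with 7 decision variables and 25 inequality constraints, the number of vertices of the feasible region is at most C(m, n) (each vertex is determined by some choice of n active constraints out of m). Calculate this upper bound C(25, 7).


Each vertex corresponds to some choice of n active constraints out of m, so the number of vertices is at most C(m, n) = m! / (n!(m-n)!).
m = 25, n = 7
Numerator: 25 * 24 * 23 * 22 * 21 * 20 * 19
Denominator: 7! = 5040
C(25, 7) = 480700


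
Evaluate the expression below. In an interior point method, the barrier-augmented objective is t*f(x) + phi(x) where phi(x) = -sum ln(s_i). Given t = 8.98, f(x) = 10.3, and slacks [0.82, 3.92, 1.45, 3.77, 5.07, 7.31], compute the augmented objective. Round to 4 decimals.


Step 1: Compute log-barrier.
ln values: [-0.1985, 1.3661, 0.3716, 1.3271, 1.6233, 1.9892]
phi = -(-0.1985 + 1.3661 + 0.3716 + 1.3271 + 1.6233 + 1.9892) = -6.4789
Step 2: Compute augmented objective.
t*f(x) = 8.98*10.3 = 92.494
Total = 92.494 - 6.4789 = 86.0151


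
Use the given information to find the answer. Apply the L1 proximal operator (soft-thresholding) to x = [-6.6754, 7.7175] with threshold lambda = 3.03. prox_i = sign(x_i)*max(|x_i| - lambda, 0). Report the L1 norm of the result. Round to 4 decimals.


Soft-thresholding with lambda = 3.03:
prox(-6.6754) = sign(-6.6754)*max(|-6.6754| - 3.03, 0) = -3.6454
prox(7.7175) = sign(7.7175)*max(|7.7175| - 3.03, 0) = 4.6875
prox(x) = [-3.6454, 4.6875]
||prox(x)||_1 = 3.6454 + 4.6875 = 8.3329


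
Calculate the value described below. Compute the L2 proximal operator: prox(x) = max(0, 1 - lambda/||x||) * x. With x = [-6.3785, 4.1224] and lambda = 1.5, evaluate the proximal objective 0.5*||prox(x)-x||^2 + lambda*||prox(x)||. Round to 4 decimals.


Step 1: Compute ||x||.
||x|| = 7.5947
Step 2: Compute scaling factor.
scale = max(0, 1 - 1.5/7.5947) = 0.8025
Step 3: prox(x) = [-5.1187, 3.3082]
||prox(x)|| = 6.0947
Step 4: Proximal objective.
0.5*||prox-x||^2 = 1.125
lambda*||prox|| = 9.1421
Total = 10.267


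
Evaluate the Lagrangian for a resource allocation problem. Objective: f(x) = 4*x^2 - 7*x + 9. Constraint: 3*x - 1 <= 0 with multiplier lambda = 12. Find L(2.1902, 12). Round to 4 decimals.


Step 1: Evaluate f(x).
f(2.1902) = 4*2.1902^2 - 7*2.1902 + 9 = 12.8565
Step 2: Evaluate g(x).
g(2.1902) = 3*2.1902 - 1 = 5.5706
Step 3: Compute Lagrangian.
L = 12.8565 + 12*5.5706 = 79.7037


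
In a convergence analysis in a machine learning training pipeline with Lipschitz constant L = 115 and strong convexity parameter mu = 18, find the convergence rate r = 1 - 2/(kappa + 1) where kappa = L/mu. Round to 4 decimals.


Step 1: Compute the condition number.
kappa = L/mu = 115/18 = 6.3889
Step 2: Compute the convergence rate.
r = 1 - 2/(kappa + 1) = 1 - 2*mu/(L + mu) = (L - mu)/(L + mu) = 97/133 = 0.7293


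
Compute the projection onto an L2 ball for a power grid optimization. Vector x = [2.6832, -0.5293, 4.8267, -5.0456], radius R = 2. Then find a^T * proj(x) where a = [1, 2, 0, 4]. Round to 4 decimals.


Step 1: Compute ||x|| (intermediates to 6 decimals).
||x|| = sqrt(2.6832^2 + (-0.5293)^2 + 4.8267^2 + (-5.0456)^2) = 7.498989
Step 2: Project.
Since ||x|| > R, scale = R/||x|| = 2/7.498989 = 0.266703, proj(x) = scale * x
proj(x) = [0.715617, -0.141166, 1.287295, -1.345677]
Step 3: Dot product.
a^T * proj(x) = 1*0.715617 + 2*(-0.141166) + 0*1.287295 + 4*(-1.345677) = -4.9494


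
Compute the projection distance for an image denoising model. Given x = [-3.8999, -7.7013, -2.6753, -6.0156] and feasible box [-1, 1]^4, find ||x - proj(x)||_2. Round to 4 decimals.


Project each component onto [-1, 1].
clip(-3.8999) = -1.0, clip(-7.7013) = -1.0, clip(-2.6753) = -1.0, clip(-6.0156) = -1.0
Projection = [-1.0, -1.0, -1.0, -1.0]
Squared diffs: [8.4094, 44.9074, 2.8066, 25.1562]
Distance = sqrt(81.2796) = 9.0155


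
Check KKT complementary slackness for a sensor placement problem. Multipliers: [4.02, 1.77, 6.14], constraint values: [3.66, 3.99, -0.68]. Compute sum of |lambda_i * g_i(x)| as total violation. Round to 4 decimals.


KKT complementary slackness check:
lambda_1 * g_1 = 4.02 * 3.66 = 14.7132
lambda_2 * g_2 = 1.77 * 3.99 = 7.0623
lambda_3 * g_3 = 6.14 * -0.68 = -4.1752
Total violation = 14.7132 + 7.0623 + 4.1752 = 25.9507


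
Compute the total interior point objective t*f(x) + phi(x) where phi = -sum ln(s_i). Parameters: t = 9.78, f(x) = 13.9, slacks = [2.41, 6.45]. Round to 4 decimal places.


Step 1: Compute log-barrier.
ln values: [0.8796, 1.8641]
phi = -(0.8796 + 1.8641) = -2.7437
Step 2: Compute augmented objective.
t*f(x) = 9.78*13.9 = 135.942
Total = 135.942 - 2.7437 = 133.1983


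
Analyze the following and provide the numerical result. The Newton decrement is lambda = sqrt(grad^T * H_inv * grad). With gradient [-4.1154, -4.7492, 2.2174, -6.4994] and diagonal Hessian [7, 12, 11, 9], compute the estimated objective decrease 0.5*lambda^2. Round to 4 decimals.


Step 1: H is diagonal, so H^(-1) * g = [-0.5879, -0.3958, 0.2016, -0.7222].
Step 2: g^T H^(-1) g = sum_i g_i^2 / H_ii
  = (-4.1154)^2/7 + (-4.7492)^2/12 + (2.2174)^2/11 + (-6.4994)^2/9
  = 2.4195 + 1.8796 + 0.447 + 4.6936 = 9.4396
Step 3: Objective decrease = 0.5 * g^T H^(-1) g = 4.7198


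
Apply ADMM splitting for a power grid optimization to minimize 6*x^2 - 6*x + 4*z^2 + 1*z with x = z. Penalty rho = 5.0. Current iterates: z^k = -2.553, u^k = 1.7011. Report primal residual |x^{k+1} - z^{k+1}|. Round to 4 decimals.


ADMM iteration with rho = 5.0, z^k = -2.553, u^k = 1.7011
Step 1: x-update.
Minimize 6*x^2 - 6*x + (5.0/2)*(x + 2.553 + 1.7011)^2
FOC: (2*6 + 5.0)*x = 6 + 5.0*(-2.553 - 1.7011)
x^{k+1} = -0.8983
Step 2: z-update.
Minimize 4*z^2 + 1*z + (5.0/2)*(-0.8983 - z + 1.7011)^2
FOC: (2*4 + 5.0)*z = -1 + 5.0*(-0.8983 + 1.7011)
z^{k+1} = 0.2319
Step 3: u-update.
u^{k+1} = 1.7011 - 0.8983 - 0.2319 = 0.571
Step 4: Primal residual = |-0.8983 - 0.2319| = 1.1301


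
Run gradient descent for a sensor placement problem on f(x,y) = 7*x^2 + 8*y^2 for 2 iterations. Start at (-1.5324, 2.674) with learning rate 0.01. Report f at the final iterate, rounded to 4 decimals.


Gradient descent on f(x,y) = 7*x^2 + 8*y^2.
Starting point: (-1.5324, 2.674), alpha = 0.01
Step 1: grad_x = 2*7*-1.5324 = -21.4536, grad_y = 2*8*2.674 = 42.784
  x_1 = -1.5324 - 0.01*-21.4536 = -1.3179
  y_1 = 2.674 - 0.01*42.784 = 2.2462
Step 2: grad_x = 2*7*-1.3179 = -18.4501, grad_y = 2*8*2.2462 = 35.9386
  x_2 = -1.3179 - 0.01*-18.4501 = -1.1334
  y_2 = 2.2462 - 0.01*35.9386 = 1.8868
f(-1.1334, 1.8868) = 7*(-1.1334)^2 + 8*1.8868^2 = 37.4709


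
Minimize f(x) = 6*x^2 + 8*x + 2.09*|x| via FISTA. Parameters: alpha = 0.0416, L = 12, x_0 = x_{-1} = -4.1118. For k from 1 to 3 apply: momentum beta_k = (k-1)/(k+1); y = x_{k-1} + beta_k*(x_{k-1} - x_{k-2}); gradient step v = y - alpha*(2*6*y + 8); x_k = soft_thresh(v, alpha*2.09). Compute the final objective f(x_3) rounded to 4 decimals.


FISTA on f(x) = 6*x^2 + 8*x + 2.09*|x|
L = 12, alpha = 0.0416
Iteration 1: beta = 0.0, y = -4.1118 + 0.0*(-4.1118 + 4.1118) = -4.1118
  grad(y) = -41.3416, v = y - alpha*grad = -2.392
  prox(v) = soft_thresh(-2.392, 0.0869) = -2.305
Iteration 2: beta = 0.3333, y = -2.305 + 0.3333*(-2.305 + 4.1118) = -1.7028
  grad(y) = -12.4335, v = y - alpha*grad = -1.1856
  prox(v) = soft_thresh(-1.1856, 0.0869) = -1.0986
Iteration 3: beta = 0.5, y = -1.0986 + 0.5*(-1.0986 + 2.305) = -0.4954
  grad(y) = 2.0552, v = y - alpha*grad = -0.5809
  prox(v) = soft_thresh(-0.5809, 0.0869) = -0.494
f(x_3) = 6*(-0.494)^2 + 8*(-0.494) + 2.09*|-0.494| = -1.4553


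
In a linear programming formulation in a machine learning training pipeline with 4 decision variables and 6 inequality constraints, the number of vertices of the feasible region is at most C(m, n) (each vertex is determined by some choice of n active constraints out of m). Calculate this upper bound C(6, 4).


Each vertex corresponds to some choice of n active constraints out of m, so the number of vertices is at most C(m, n) = m! / (n!(m-n)!).
m = 6, n = 4
Numerator: 6 * 5 * 4 * 3
Denominator: 4! = 24
C(6, 4) = 15


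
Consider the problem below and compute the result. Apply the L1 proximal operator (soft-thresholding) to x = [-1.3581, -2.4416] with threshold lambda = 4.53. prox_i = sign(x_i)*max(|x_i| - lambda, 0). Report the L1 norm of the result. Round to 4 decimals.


Soft-thresholding with lambda = 4.53:
prox(-1.3581) = sign(-1.3581)*max(|-1.3581| - 4.53, 0) = 0.0
prox(-2.4416) = sign(-2.4416)*max(|-2.4416| - 4.53, 0) = 0.0
prox(x) = [0.0, 0.0]
||prox(x)||_1 = 0.0 + 0.0 = 0.0


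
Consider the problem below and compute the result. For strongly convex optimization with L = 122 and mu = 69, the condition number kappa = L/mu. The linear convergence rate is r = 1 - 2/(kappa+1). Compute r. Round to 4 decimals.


Step 1: Compute the condition number.
kappa = L/mu = 122/69 = 1.7681
Step 2: Compute the convergence rate.
r = 1 - 2/(kappa + 1) = 1 - 2*mu/(L + mu) = (L - mu)/(L + mu) = 53/191 = 0.2775


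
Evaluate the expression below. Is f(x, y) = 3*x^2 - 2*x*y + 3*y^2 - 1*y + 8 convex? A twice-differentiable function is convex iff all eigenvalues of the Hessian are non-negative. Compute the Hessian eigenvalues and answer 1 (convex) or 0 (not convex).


The Hessian of f(x,y) = 3*x^2 - 2*x*y + 3*y^2 - 1*y + 8 is:
H = [[6, -2], [-2, 6]]
Trace = 6 + 6 = 12
Determinant = 6*6 - (-2)^2 = 32
Discriminant = (12)^2 - 4*32 = 16.0
Eigenvalues: lambda_1 = 4.0, lambda_2 = 8.0
The function is convex.

1


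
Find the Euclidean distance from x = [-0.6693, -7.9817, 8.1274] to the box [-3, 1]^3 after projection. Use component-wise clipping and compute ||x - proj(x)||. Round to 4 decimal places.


Project each component onto [-3, 1].
clip(-0.6693) = -0.6693, clip(-7.9817) = -3.0, clip(8.1274) = 1.0
Projection = [-0.6693, -3.0, 1.0]
Squared diffs: [0.0, 24.8173, 50.7998]
Distance = sqrt(75.6171) = 8.6958


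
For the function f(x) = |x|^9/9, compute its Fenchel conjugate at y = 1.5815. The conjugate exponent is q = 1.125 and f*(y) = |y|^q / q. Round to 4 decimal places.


The conjugate exponent q satisfies 1/p + 1/q = 1.
p = 9, so q = 9/(9 - 1) = 1.125
|y|^q = 1.5815^1.125 = 1.6748
f*(1.5815) = 1.6748 / 1.125 = 1.4887


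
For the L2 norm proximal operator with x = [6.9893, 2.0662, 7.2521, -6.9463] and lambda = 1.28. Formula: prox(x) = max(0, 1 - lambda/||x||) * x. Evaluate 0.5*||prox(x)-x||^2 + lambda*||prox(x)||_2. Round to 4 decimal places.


Step 1: Compute ||x||.
||x|| = 12.4082
Step 2: Compute scaling factor.
scale = max(0, 1 - 1.28/12.4082) = 0.8968
Step 3: prox(x) = [6.2683, 1.8531, 6.504, -6.2297]
||prox(x)|| = 11.1282
Step 4: Proximal objective.
0.5*||prox-x||^2 = 0.8192
lambda*||prox|| = 14.2441
Total = 15.0633


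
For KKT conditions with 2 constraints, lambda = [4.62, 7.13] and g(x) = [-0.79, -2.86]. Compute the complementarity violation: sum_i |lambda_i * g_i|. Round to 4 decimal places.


KKT complementary slackness check:
lambda_1 * g_1 = 4.62 * -0.79 = -3.6498
lambda_2 * g_2 = 7.13 * -2.86 = -20.3918
Total violation = 3.6498 + 20.3918 = 24.0416


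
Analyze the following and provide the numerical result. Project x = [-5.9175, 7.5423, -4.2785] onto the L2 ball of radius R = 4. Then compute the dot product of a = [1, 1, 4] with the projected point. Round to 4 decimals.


Step 1: Compute ||x|| (intermediates to 6 decimals).
||x|| = sqrt((-5.9175)^2 + 7.5423^2 + (-4.2785)^2) = 10.498031
Step 2: Project.
Since ||x|| > R, scale = R/||x|| = 4/10.498031 = 0.381024, proj(x) = scale * x
proj(x) = [-2.25471, 2.873797, -1.630211]
Step 3: Dot product.
a^T * proj(x) = 1*(-2.25471) + 1*2.873797 + 4*(-1.630211) = -5.9018


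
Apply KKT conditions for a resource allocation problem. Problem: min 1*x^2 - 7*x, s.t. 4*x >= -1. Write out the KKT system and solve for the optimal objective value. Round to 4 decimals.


Step 1: Try lambda = 0 (constraint inactive).
Stationarity: 2*1*x - 7 = 0
x* = 7/(2*1) = 3.5
Check constraint: 4*3.5 = 14.0 >= -1 -- satisfied.
Step 2: Compute optimal value.
f(x*) = 1*3.5^2 - 7*3.5 = -12.25


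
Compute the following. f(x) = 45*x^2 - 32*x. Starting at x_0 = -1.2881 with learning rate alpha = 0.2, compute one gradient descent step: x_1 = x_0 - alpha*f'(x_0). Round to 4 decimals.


We compute the gradient at x_0 and apply the update.
f'(x) = 90*x - 32
f'(-1.2881) = 90*-1.2881 - 32 = -147.929
x_1 = -1.2881 - 0.2*-147.929 = 28.2977


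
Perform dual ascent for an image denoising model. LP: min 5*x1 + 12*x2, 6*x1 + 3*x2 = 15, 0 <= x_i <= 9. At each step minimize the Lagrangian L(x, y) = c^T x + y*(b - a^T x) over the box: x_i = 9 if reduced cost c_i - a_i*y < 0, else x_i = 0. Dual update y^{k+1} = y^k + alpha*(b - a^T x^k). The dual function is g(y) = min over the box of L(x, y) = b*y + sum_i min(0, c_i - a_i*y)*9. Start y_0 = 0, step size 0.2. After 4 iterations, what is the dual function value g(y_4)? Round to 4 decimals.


Dual ascent for LP: min 5*x1 + 12*x2, 6*x1 + 3*x2 = 15, 0 <= x_i <= 9
Step 1: y^k = 0.0, reduced costs: (5.0, 12.0)
  x^k = (0.0, 0.0), subgradient = b - a^T x = 15.0
  y^{k+1} = 0.0 + 0.2*15.0 = 3.0
Step 2: y^k = 3.0, reduced costs: (-13.0, 3.0)
  x^k = (9.0, 0.0), subgradient = b - a^T x = -39.0
  y^{k+1} = 3.0 + 0.2*-39.0 = -4.8
Step 3: y^k = -4.8, reduced costs: (33.8, 26.4)
  x^k = (0.0, 0.0), subgradient = b - a^T x = 15.0
  y^{k+1} = -4.8 + 0.2*15.0 = -1.8
Step 4: y^k = -1.8, reduced costs: (15.8, 17.4)
  x^k = (0.0, 0.0), subgradient = b - a^T x = 15.0
  y^{k+1} = -1.8 + 0.2*15.0 = 1.2
Dual objective at y_4 = 1.2: reduced costs (-2.2, 8.4), box minimizer x = (9.0, 0.0)
g(y_4) = b*y + (c1 - a1*y)*x1 + (c2 - a2*y)*x2 = 15*1.2 + (-2.2)*9.0 + 8.4*0.0 = 18.0 - 19.8 + 0.0 = -1.8


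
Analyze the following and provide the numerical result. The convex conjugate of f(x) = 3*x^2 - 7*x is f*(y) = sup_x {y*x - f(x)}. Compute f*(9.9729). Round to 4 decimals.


f*(y) = sup_x {y*x - a*x^2 - b*x} = sup_x {(y-b)*x - a*x^2}
FOC: (y - b) - 2a*x = 0 => x* = (y - b)/(2a)
x* = (9.9729 + 7)/(2*3) = 2.8288
f*(9.9729) = (y-b)^2/(4a) = (9.9729 + 7)^2/(4*3)
= 288.0793/12 = 24.0066


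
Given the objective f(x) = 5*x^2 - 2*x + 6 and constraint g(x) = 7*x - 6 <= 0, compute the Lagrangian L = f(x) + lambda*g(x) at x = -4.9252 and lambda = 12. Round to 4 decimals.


Step 1: Evaluate f(x).
f(-4.9252) = 5*(-4.9252)^2 - 2*(-4.9252) + 6 = 137.1384
Step 2: Evaluate g(x).
g(-4.9252) = 7*-4.9252 - 6 = -40.4764
Step 3: Compute Lagrangian.
L = 137.1384 + 12*-40.4764 = -348.5784


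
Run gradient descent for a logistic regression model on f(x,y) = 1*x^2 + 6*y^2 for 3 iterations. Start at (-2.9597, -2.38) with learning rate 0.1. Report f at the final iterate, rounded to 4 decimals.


Gradient descent on f(x,y) = 1*x^2 + 6*y^2.
Starting point: (-2.9597, -2.38), alpha = 0.1
Step 1: grad_x = 2*1*-2.9597 = -5.9194, grad_y = 2*6*-2.38 = -28.56
  x_1 = -2.9597 - 0.1*-5.9194 = -2.3678
  y_1 = -2.38 - 0.1*-28.56 = 0.476
Step 2: grad_x = 2*1*-2.3678 = -4.7355, grad_y = 2*6*0.476 = 5.712
  x_2 = -2.3678 - 0.1*-4.7355 = -1.8942
  y_2 = 0.476 - 0.1*5.712 = -0.0952
Step 3: grad_x = 2*1*-1.8942 = -3.7884, grad_y = 2*6*-0.0952 = -1.1424
  x_3 = -1.8942 - 0.1*-3.7884 = -1.5154
  y_3 = -0.0952 - 0.1*-1.1424 = 0.019
f(-1.5154, 0.019) = 1*(-1.5154)^2 + 6*0.019^2 = 2.2985


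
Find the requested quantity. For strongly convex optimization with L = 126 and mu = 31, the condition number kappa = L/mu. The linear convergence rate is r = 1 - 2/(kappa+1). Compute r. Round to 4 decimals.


Step 1: Compute the condition number.
kappa = L/mu = 126/31 = 4.0645
Step 2: Compute the convergence rate.
r = 1 - 2/(kappa + 1) = 1 - 2*mu/(L + mu) = (L - mu)/(L + mu) = 95/157 = 0.6051


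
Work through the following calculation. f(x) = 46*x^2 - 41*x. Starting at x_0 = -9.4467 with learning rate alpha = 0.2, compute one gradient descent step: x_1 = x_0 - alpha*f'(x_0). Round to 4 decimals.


We compute the gradient at x_0 and apply the update.
f'(x) = 92*x - 41
f'(-9.4467) = 92*-9.4467 - 41 = -910.0964
x_1 = -9.4467 - 0.2*-910.0964 = 172.5726


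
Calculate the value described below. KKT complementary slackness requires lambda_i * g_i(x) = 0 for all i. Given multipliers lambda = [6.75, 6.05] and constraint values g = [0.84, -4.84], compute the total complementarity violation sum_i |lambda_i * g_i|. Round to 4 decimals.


KKT complementary slackness check:
lambda_1 * g_1 = 6.75 * 0.84 = 5.67
lambda_2 * g_2 = 6.05 * -4.84 = -29.282
Total violation = 5.67 + 29.282 = 34.952


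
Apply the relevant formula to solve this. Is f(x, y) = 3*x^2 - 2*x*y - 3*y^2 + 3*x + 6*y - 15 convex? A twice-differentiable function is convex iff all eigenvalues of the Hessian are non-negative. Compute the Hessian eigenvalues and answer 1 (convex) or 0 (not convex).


The Hessian of f(x,y) = 3*x^2 - 2*x*y - 3*y^2 + 3*x + 6*y - 15 is:
H = [[6, -2], [-2, -6]]
Trace = 6 - 6 = 0
Determinant = 6*-6 - (-2)^2 = -40
Discriminant = (0)^2 - 4*-40 = 160.0
Eigenvalues: lambda_1 = -6.3246, lambda_2 = 6.3246
The function is not convex.

0


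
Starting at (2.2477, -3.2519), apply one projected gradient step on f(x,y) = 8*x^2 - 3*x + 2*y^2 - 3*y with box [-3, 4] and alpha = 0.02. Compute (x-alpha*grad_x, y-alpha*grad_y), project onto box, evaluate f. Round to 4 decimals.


Step 1: Compute gradient at (2.2477, -3.2519).
grad_x = 2*8*2.2477 - 3 = 32.9632
grad_y = 2*2*-3.2519 - 3 = -16.0076
Step 2: Gradient step.
x_raw = 2.2477 - 0.02*32.9632 = 1.5884
y_raw = -3.2519 - 0.02*-16.0076 = -2.9317
Step 3: Project onto [-3, 4].
x_proj = clip(1.5884) = 1.5884
y_proj = clip(-2.9317) = -2.9317
Step 4: Evaluate f.
f(1.5884, -2.9317) = 41.4053


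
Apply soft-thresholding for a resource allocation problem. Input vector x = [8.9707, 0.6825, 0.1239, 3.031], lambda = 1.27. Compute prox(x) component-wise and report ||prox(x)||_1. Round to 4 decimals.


Soft-thresholding with lambda = 1.27:
prox(8.9707) = sign(8.9707)*max(|8.9707| - 1.27, 0) = 7.7007
prox(0.6825) = sign(0.6825)*max(|0.6825| - 1.27, 0) = 0.0
prox(0.1239) = sign(0.1239)*max(|0.1239| - 1.27, 0) = 0.0
prox(3.031) = sign(3.031)*max(|3.031| - 1.27, 0) = 1.761
prox(x) = [7.7007, 0.0, 0.0, 1.761]
||prox(x)||_1 = 7.7007 + 0.0 + 0.0 + 1.761 = 9.4617


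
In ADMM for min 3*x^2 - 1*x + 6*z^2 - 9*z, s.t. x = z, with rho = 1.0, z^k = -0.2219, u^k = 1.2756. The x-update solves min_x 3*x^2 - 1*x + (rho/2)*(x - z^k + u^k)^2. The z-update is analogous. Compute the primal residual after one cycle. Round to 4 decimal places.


ADMM iteration with rho = 1.0, z^k = -0.2219, u^k = 1.2756
Step 1: x-update.
Minimize 3*x^2 - 1*x + (1.0/2)*(x + 0.2219 + 1.2756)^2
FOC: (2*3 + 1.0)*x = 1 + 1.0*(-0.2219 - 1.2756)
x^{k+1} = -0.0711
Step 2: z-update.
Minimize 6*z^2 - 9*z + (1.0/2)*(-0.0711 - z + 1.2756)^2
FOC: (2*6 + 1.0)*z = 9 + 1.0*(-0.0711 + 1.2756)
z^{k+1} = 0.785
Step 3: u-update.
u^{k+1} = 1.2756 - 0.0711 - 0.785 = 0.4196
Step 4: Primal residual = |-0.0711 - 0.785| = 0.856


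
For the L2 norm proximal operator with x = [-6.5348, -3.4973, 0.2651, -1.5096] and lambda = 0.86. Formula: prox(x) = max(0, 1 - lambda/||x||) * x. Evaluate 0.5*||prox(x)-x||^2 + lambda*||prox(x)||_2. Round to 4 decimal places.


Step 1: Compute ||x||.
||x|| = 7.5686
Step 2: Compute scaling factor.
scale = max(0, 1 - 0.86/7.5686) = 0.8864
Step 3: prox(x) = [-5.7923, -3.0999, 0.235, -1.3381]
||prox(x)|| = 6.7086
Step 4: Proximal objective.
0.5*||prox-x||^2 = 0.3698
lambda*||prox|| = 5.7694
Total = 6.1392


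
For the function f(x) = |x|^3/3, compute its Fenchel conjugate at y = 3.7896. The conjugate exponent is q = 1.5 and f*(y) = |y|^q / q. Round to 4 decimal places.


The conjugate exponent q satisfies 1/p + 1/q = 1.
p = 3, so q = 3/(3 - 1) = 1.5
|y|^q = 3.7896^1.5 = 7.3772
f*(3.7896) = 7.3772 / 1.5 = 4.9181


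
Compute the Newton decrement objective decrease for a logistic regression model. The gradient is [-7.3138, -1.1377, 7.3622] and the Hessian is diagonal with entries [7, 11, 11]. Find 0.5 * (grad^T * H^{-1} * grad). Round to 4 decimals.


Step 1: H is diagonal, so H^(-1) * g = [-1.0448, -0.1034, 0.6693].
Step 2: g^T H^(-1) g = sum_i g_i^2 / H_ii
  = (-7.3138)^2/7 + (-1.1377)^2/11 + (7.3622)^2/11
  = 7.6417 + 0.1177 + 4.9275 = 12.6868
Step 3: Objective decrease = 0.5 * g^T H^(-1) g = 6.3434


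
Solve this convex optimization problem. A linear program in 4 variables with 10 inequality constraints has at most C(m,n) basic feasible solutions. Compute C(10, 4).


Each vertex corresponds to some choice of n active constraints out of m, so the number of vertices is at most C(m, n) = m! / (n!(m-n)!).
m = 10, n = 4
Numerator: 10 * 9 * 8 * 7
Denominator: 4! = 24
C(10, 4) = 210


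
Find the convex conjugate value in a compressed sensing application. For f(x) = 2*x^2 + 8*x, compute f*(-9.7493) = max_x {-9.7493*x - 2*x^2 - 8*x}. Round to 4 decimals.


f*(y) = sup_x {y*x - a*x^2 - b*x} = sup_x {(y-b)*x - a*x^2}
FOC: (y - b) - 2a*x = 0 => x* = (y - b)/(2a)
x* = (-9.7493 - 8)/(2*2) = -4.4373
f*(-9.7493) = (y-b)^2/(4a) = (-9.7493 - 8)^2/(4*2)
= 315.0377/8 = 39.3797


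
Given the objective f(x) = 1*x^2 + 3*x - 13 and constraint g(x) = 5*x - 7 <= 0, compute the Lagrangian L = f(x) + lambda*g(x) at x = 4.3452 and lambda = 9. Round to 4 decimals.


Step 1: Evaluate f(x).
f(4.3452) = 1*4.3452^2 + 3*4.3452 - 13 = 18.9164
Step 2: Evaluate g(x).
g(4.3452) = 5*4.3452 - 7 = 14.726
Step 3: Compute Lagrangian.
L = 18.9164 + 9*14.726 = 151.4504


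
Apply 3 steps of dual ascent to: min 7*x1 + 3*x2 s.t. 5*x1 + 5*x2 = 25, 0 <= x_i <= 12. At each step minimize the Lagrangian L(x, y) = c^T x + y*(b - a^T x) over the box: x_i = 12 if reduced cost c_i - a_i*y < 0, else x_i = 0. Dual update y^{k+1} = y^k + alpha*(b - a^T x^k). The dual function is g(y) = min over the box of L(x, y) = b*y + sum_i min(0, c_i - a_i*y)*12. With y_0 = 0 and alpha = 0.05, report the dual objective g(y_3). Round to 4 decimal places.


Dual ascent for LP: min 7*x1 + 3*x2, 5*x1 + 5*x2 = 25, 0 <= x_i <= 12
Step 1: y^k = 0.0, reduced costs: (7.0, 3.0)
  x^k = (0.0, 0.0), subgradient = b - a^T x = 25.0
  y^{k+1} = 0.0 + 0.05*25.0 = 1.25
Step 2: y^k = 1.25, reduced costs: (0.75, -3.25)
  x^k = (0.0, 12.0), subgradient = b - a^T x = -35.0
  y^{k+1} = 1.25 + 0.05*-35.0 = -0.5
Step 3: y^k = -0.5, reduced costs: (9.5, 5.5)
  x^k = (0.0, 0.0), subgradient = b - a^T x = 25.0
  y^{k+1} = -0.5 + 0.05*25.0 = 0.75
Dual objective at y_3 = 0.75: reduced costs (3.25, -0.75), box minimizer x = (0.0, 12.0)
g(y_3) = b*y + (c1 - a1*y)*x1 + (c2 - a2*y)*x2 = 25*0.75 + 3.25*0.0 + (-0.75)*12.0 = 18.75 + 0.0 - 9.0 = 9.75


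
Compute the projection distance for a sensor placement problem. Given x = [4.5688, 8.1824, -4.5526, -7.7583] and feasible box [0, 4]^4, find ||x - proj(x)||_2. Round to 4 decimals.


Project each component onto [0, 4].
clip(4.5688) = 4.0, clip(8.1824) = 4.0, clip(-4.5526) = 0.0, clip(-7.7583) = 0.0
Projection = [4.0, 4.0, 0.0, 0.0]
Squared diffs: [0.3235, 17.4925, 20.7262, 60.1912]
Distance = sqrt(98.7334) = 9.9365


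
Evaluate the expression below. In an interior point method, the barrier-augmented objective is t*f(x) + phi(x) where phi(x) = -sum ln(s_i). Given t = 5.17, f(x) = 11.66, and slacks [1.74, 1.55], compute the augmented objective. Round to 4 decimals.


Step 1: Compute log-barrier.
ln values: [0.5539, 0.4383]
phi = -(0.5539 + 0.4383) = -0.9921
Step 2: Compute augmented objective.
t*f(x) = 5.17*11.66 = 60.2822
Total = 60.2822 - 0.9921 = 59.2901


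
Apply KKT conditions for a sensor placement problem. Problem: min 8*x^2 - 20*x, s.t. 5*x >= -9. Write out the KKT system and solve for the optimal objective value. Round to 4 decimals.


Step 1: Try lambda = 0 (constraint inactive).
Stationarity: 2*8*x - 20 = 0
x* = 20/(2*8) = 1.25
Check constraint: 5*1.25 = 6.25 >= -9 -- satisfied.
Step 2: Compute optimal value.
f(x*) = 8*1.25^2 - 20*1.25 = -12.5


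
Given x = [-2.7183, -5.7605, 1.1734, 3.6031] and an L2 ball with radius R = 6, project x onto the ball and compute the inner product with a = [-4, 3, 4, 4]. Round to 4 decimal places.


Step 1: Compute ||x|| (intermediates to 6 decimals).
||x|| = sqrt((-2.7183)^2 + (-5.7605)^2 + 1.1734^2 + 3.6031^2) = 7.411593
Step 2: Project.
Since ||x|| > R, scale = R/||x|| = 6/7.411593 = 0.809543, proj(x) = scale * x
proj(x) = [-2.200581, -4.663372, 0.949918, 2.916864]
Step 3: Dot product.
a^T * proj(x) = -4*(-2.200581) + 3*(-4.663372) + 4*0.949918 + 4*2.916864 = 10.2793


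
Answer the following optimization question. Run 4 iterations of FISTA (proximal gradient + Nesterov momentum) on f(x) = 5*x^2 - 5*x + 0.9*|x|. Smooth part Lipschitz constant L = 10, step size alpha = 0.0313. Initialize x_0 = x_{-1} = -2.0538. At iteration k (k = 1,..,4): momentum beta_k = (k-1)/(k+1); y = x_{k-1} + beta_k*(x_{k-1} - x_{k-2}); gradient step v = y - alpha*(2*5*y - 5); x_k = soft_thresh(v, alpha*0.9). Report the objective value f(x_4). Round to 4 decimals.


FISTA on f(x) = 5*x^2 - 5*x + 0.9*|x|
L = 10, alpha = 0.0313
Iteration 1: beta = 0.0, y = -2.0538 + 0.0*(-2.0538 + 2.0538) = -2.0538
  grad(y) = -25.538, v = y - alpha*grad = -1.2545
  prox(v) = soft_thresh(-1.2545, 0.0282) = -1.2263
Iteration 2: beta = 0.3333, y = -1.2263 + 0.3333*(-1.2263 + 2.0538) = -0.9505
  grad(y) = -14.5045, v = y - alpha*grad = -0.4965
  prox(v) = soft_thresh(-0.4965, 0.0282) = -0.4683
Iteration 3: beta = 0.5, y = -0.4683 + 0.5*(-0.4683 + 1.2263) = -0.0893
  grad(y) = -5.8929, v = y - alpha*grad = 0.0952
  prox(v) = soft_thresh(0.0952, 0.0282) = 0.067
Iteration 4: beta = 0.6, y = 0.067 + 0.6*(0.067 + 0.4683) = 0.3882
  grad(y) = -1.1185, v = y - alpha*grad = 0.4232
  prox(v) = soft_thresh(0.4232, 0.0282) = 0.395
f(x_4) = 5*0.395^2 - 5*0.395 + 0.9*|0.395| = -0.8394


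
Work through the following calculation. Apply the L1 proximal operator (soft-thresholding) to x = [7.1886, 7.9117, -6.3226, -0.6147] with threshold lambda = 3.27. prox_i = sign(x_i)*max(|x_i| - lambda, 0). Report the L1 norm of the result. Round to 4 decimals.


Soft-thresholding with lambda = 3.27:
prox(7.1886) = sign(7.1886)*max(|7.1886| - 3.27, 0) = 3.9186
prox(7.9117) = sign(7.9117)*max(|7.9117| - 3.27, 0) = 4.6417
prox(-6.3226) = sign(-6.3226)*max(|-6.3226| - 3.27, 0) = -3.0526
prox(-0.6147) = sign(-0.6147)*max(|-0.6147| - 3.27, 0) = 0.0
prox(x) = [3.9186, 4.6417, -3.0526, 0.0]
||prox(x)||_1 = 3.9186 + 4.6417 + 3.0526 + 0.0 = 11.6129


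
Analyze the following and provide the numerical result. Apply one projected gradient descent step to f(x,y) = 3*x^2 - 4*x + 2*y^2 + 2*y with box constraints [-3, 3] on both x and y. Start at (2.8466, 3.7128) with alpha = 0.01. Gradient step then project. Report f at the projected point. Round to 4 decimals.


Step 1: Compute gradient at (2.8466, 3.7128).
grad_x = 2*3*2.8466 - 4 = 13.0796
grad_y = 2*2*3.7128 + 2 = 16.8512
Step 2: Gradient step.
x_raw = 2.8466 - 0.01*13.0796 = 2.7158
y_raw = 3.7128 - 0.01*16.8512 = 3.5443
Step 3: Project onto [-3, 3].
x_proj = clip(2.7158) = 2.7158
y_proj = clip(3.5443) = 3.0
Step 4: Evaluate f.
f(2.7158, 3.0) = 35.2636


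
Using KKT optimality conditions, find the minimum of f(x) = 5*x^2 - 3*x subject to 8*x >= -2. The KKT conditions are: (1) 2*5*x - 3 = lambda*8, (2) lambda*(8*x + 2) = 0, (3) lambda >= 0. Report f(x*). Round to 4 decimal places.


Step 1: Try lambda = 0 (constraint inactive).
Stationarity: 2*5*x - 3 = 0
x* = 3/(2*5) = 0.3
Check constraint: 8*0.3 = 2.4 >= -2 -- satisfied.
Step 2: Compute optimal value.
f(x*) = 5*0.3^2 - 3*0.3 = -0.45


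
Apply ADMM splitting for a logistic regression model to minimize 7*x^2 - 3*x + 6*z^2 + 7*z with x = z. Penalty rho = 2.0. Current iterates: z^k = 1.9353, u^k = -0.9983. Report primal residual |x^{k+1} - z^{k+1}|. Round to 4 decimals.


ADMM iteration with rho = 2.0, z^k = 1.9353, u^k = -0.9983
Step 1: x-update.
Minimize 7*x^2 - 3*x + (2.0/2)*(x - 1.9353 - 0.9983)^2
FOC: (2*7 + 2.0)*x = 3 + 2.0*(1.9353 + 0.9983)
x^{k+1} = 0.5542
Step 2: z-update.
Minimize 6*z^2 + 7*z + (2.0/2)*(0.5542 - z - 0.9983)^2
FOC: (2*6 + 2.0)*z = -7 + 2.0*(0.5542 - 0.9983)
z^{k+1} = -0.5634
Step 3: u-update.
u^{k+1} = -0.9983 + 0.5542 + 0.5634 = 0.1193
Step 4: Primal residual = |0.5542 + 0.5634| = 1.1176


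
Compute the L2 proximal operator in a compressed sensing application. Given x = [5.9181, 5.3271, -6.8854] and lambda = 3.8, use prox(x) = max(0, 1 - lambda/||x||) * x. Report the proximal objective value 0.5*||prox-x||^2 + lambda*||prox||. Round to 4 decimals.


Step 1: Compute ||x||.
||x|| = 10.5267
Step 2: Compute scaling factor.
scale = max(0, 1 - 3.8/10.5267) = 0.639
Step 3: prox(x) = [3.7817, 3.4041, -4.3999]
||prox(x)|| = 6.7267
Step 4: Proximal objective.
0.5*||prox-x||^2 = 7.22
lambda*||prox|| = 25.5615
Total = 32.7813


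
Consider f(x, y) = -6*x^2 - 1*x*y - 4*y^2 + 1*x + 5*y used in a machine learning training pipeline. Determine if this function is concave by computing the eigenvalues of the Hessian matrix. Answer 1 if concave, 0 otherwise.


The Hessian of f(x,y) = -6*x^2 - 1*x*y - 4*y^2 + 1*x + 5*y is:
H = [[-12, -1], [-1, -8]]
Trace = -12 - 8 = -20
Determinant = -12*-8 - (-1)^2 = 95
Discriminant = (-20)^2 - 4*95 = 20.0
Eigenvalues: lambda_1 = -12.2361, lambda_2 = -7.7639
The function is concave.

1


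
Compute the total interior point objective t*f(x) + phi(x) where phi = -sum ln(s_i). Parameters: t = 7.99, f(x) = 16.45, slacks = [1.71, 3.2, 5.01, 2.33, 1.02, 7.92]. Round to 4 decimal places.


Step 1: Compute log-barrier.
ln values: [0.5365, 1.1632, 1.6114, 0.8459, 0.0198, 2.0694]
phi = -(0.5365 + 1.1632 + 1.6114 + 0.8459 + 0.0198 + 2.0694) = -6.2461
Step 2: Compute augmented objective.
t*f(x) = 7.99*16.45 = 131.4355
Total = 131.4355 - 6.2461 = 125.1894


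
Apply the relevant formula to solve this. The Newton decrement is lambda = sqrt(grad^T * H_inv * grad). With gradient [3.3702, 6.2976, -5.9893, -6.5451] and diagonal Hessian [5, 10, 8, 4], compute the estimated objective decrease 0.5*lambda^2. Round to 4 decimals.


Step 1: H is diagonal, so H^(-1) * g = [0.674, 0.6298, -0.7487, -1.6363].
Step 2: g^T H^(-1) g = sum_i g_i^2 / H_ii
  = (3.3702)^2/5 + (6.2976)^2/10 + (-5.9893)^2/8 + (-6.5451)^2/4
  = 2.2716 + 3.966 + 4.484 + 10.7096 = 21.4312
Step 3: Objective decrease = 0.5 * g^T H^(-1) g = 10.7156


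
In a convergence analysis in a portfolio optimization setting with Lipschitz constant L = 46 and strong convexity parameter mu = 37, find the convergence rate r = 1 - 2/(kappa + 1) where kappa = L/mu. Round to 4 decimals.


Step 1: Compute the condition number.
kappa = L/mu = 46/37 = 1.2432
Step 2: Compute the convergence rate.
r = 1 - 2/(kappa + 1) = 1 - 2*mu/(L + mu) = (L - mu)/(L + mu) = 9/83 = 0.1084


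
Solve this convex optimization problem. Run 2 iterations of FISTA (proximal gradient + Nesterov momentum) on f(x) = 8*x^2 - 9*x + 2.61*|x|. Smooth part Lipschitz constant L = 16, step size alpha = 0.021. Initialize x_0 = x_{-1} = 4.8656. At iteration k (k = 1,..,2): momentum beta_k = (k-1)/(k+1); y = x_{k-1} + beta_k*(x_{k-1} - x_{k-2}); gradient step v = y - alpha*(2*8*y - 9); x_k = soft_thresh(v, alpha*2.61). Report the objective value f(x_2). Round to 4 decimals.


FISTA on f(x) = 8*x^2 - 9*x + 2.61*|x|
L = 16, alpha = 0.021
Iteration 1: beta = 0.0, y = 4.8656 + 0.0*(4.8656 - 4.8656) = 4.8656
  grad(y) = 68.8496, v = y - alpha*grad = 3.4198
  prox(v) = soft_thresh(3.4198, 0.0548) = 3.3649
Iteration 2: beta = 0.3333, y = 3.3649 + 0.3333*(3.3649 - 4.8656) = 2.8647
  grad(y) = 36.8357, v = y - alpha*grad = 2.0912
  prox(v) = soft_thresh(2.0912, 0.0548) = 2.0364
f(x_2) = 8*2.0364^2 - 9*2.0364 + 2.61*|2.0364| = 20.1621


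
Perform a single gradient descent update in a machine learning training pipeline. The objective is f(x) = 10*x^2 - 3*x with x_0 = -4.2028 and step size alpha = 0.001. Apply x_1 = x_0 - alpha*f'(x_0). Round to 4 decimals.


We compute the gradient at x_0 and apply the update.
f'(x) = 20*x - 3
f'(-4.2028) = 20*-4.2028 - 3 = -87.056
x_1 = -4.2028 - 0.001*-87.056 = -4.1157


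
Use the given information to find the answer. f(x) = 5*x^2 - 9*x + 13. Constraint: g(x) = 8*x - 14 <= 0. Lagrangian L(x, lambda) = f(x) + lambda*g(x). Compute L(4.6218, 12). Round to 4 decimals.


Step 1: Evaluate f(x).
f(4.6218) = 5*4.6218^2 - 9*4.6218 + 13 = 78.209
Step 2: Evaluate g(x).
g(4.6218) = 8*4.6218 - 14 = 22.9744
Step 3: Compute Lagrangian.
L = 78.209 + 12*22.9744 = 353.9018


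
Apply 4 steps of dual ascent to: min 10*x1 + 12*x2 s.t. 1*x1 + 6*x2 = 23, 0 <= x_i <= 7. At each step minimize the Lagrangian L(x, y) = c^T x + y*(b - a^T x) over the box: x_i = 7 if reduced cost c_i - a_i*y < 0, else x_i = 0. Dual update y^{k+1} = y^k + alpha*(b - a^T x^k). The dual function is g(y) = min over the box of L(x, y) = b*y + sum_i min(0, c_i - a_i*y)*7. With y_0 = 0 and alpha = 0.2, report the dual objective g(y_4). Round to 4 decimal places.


Dual ascent for LP: min 10*x1 + 12*x2, 1*x1 + 6*x2 = 23, 0 <= x_i <= 7
Step 1: y^k = 0.0, reduced costs: (10.0, 12.0)
  x^k = (0.0, 0.0), subgradient = b - a^T x = 23.0
  y^{k+1} = 0.0 + 0.2*23.0 = 4.6
Step 2: y^k = 4.6, reduced costs: (5.4, -15.6)
  x^k = (0.0, 7.0), subgradient = b - a^T x = -19.0
  y^{k+1} = 4.6 + 0.2*-19.0 = 0.8
Step 3: y^k = 0.8, reduced costs: (9.2, 7.2)
  x^k = (0.0, 0.0), subgradient = b - a^T x = 23.0
  y^{k+1} = 0.8 + 0.2*23.0 = 5.4
Step 4: y^k = 5.4, reduced costs: (4.6, -20.4)
  x^k = (0.0, 7.0), subgradient = b - a^T x = -19.0
  y^{k+1} = 5.4 + 0.2*-19.0 = 1.6
Dual objective at y_4 = 1.6: reduced costs (8.4, 2.4), box minimizer x = (0.0, 0.0)
g(y_4) = b*y + (c1 - a1*y)*x1 + (c2 - a2*y)*x2 = 23*1.6 + 8.4*0.0 + 2.4*0.0 = 36.8 + 0.0 + 0.0 = 36.8


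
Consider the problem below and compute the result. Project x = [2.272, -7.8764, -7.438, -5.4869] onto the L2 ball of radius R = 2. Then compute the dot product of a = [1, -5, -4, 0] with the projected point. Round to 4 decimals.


Step 1: Compute ||x|| (intermediates to 6 decimals).
||x|| = sqrt(2.272^2 + (-7.8764)^2 + (-7.438)^2 + (-5.4869)^2) = 12.354334
Step 2: Project.
Since ||x|| > R, scale = R/||x|| = 2/12.354334 = 0.161887, proj(x) = scale * x
proj(x) = [0.367807, -1.275087, -1.204116, -0.888258]
Step 3: Dot product.
a^T * proj(x) = 1*0.367807 - 5*(-1.275087) - 4*(-1.204116) + 0*(-0.888258) = 11.5597


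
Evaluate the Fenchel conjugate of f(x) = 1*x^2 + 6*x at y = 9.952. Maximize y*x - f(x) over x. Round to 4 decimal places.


f*(y) = sup_x {y*x - a*x^2 - b*x} = sup_x {(y-b)*x - a*x^2}
FOC: (y - b) - 2a*x = 0 => x* = (y - b)/(2a)
x* = (9.952 - 6)/(2*1) = 1.976
f*(9.952) = (y-b)^2/(4a) = (9.952 - 6)^2/(4*1)
= 15.6183/4 = 3.9046


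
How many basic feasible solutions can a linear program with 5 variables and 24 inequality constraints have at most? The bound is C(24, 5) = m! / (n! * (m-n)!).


Each vertex corresponds to some choice of n active constraints out of m, so the number of vertices is at most C(m, n) = m! / (n!(m-n)!).
m = 24, n = 5
Numerator: 24 * 23 * 22 * 21 * 20
Denominator: 5! = 120
C(24, 5) = 42504


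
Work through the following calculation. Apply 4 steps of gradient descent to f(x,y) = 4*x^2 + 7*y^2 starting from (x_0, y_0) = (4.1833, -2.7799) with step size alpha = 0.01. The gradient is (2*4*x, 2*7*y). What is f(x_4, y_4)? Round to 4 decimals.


Gradient descent on f(x,y) = 4*x^2 + 7*y^2.
Starting point: (4.1833, -2.7799), alpha = 0.01
Step 1: grad_x = 2*4*4.1833 = 33.4664, grad_y = 2*7*-2.7799 = -38.9186
  x_1 = 4.1833 - 0.01*33.4664 = 3.8486
  y_1 = -2.7799 - 0.01*-38.9186 = -2.3907
Step 2: grad_x = 2*4*3.8486 = 30.7891, grad_y = 2*7*-2.3907 = -33.47
  x_2 = 3.8486 - 0.01*30.7891 = 3.5407
  y_2 = -2.3907 - 0.01*-33.47 = -2.056
Step 3: grad_x = 2*4*3.5407 = 28.326, grad_y = 2*7*-2.056 = -28.7842
  x_3 = 3.5407 - 0.01*28.326 = 3.2575
  y_3 = -2.056 - 0.01*-28.7842 = -1.7682
Step 4: grad_x = 2*4*3.2575 = 26.0599, grad_y = 2*7*-1.7682 = -24.7544
  x_4 = 3.2575 - 0.01*26.0599 = 2.9969
  y_4 = -1.7682 - 0.01*-24.7544 = -1.5206
f(2.9969, -1.5206) = 4*2.9969^2 + 7*(-1.5206)^2 = 52.1115


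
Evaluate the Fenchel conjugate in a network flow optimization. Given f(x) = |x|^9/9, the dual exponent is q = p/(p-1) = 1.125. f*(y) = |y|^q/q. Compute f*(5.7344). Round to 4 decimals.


The conjugate exponent q satisfies 1/p + 1/q = 1.
p = 9, so q = 9/(9 - 1) = 1.125
|y|^q = 5.7344^1.125 = 7.1334
f*(5.7344) = 7.1334 / 1.125 = 6.3408


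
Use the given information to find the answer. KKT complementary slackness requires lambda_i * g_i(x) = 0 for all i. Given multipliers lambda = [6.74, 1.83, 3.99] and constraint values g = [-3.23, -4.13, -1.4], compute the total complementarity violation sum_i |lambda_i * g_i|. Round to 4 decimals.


KKT complementary slackness check:
lambda_1 * g_1 = 6.74 * -3.23 = -21.7702
lambda_2 * g_2 = 1.83 * -4.13 = -7.5579
lambda_3 * g_3 = 3.99 * -1.4 = -5.586
Total violation = 21.7702 + 7.5579 + 5.586 = 34.9141


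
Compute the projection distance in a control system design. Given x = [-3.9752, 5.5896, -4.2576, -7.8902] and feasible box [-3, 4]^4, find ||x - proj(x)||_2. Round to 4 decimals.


Project each component onto [-3, 4].
clip(-3.9752) = -3.0, clip(5.5896) = 4.0, clip(-4.2576) = -3.0, clip(-7.8902) = -3.0
Projection = [-3.0, 4.0, -3.0, -3.0]
Squared diffs: [0.951, 2.5268, 1.5816, 23.9141]
Distance = sqrt(28.9735) = 5.3827


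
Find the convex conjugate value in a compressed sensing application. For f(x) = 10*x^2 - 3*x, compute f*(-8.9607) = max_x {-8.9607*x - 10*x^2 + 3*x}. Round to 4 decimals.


f*(y) = sup_x {y*x - a*x^2 - b*x} = sup_x {(y-b)*x - a*x^2}
FOC: (y - b) - 2a*x = 0 => x* = (y - b)/(2a)
x* = (-8.9607 + 3)/(2*10) = -0.298
f*(-8.9607) = (y-b)^2/(4a) = (-8.9607 + 3)^2/(4*10)
= 35.5299/40 = 0.8882


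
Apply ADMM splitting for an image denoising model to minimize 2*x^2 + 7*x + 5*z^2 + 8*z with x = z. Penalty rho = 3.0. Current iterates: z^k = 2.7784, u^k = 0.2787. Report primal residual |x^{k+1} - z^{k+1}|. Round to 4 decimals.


ADMM iteration with rho = 3.0, z^k = 2.7784, u^k = 0.2787
Step 1: x-update.
Minimize 2*x^2 + 7*x + (3.0/2)*(x - 2.7784 + 0.2787)^2
FOC: (2*2 + 3.0)*x = -7 + 3.0*(2.7784 - 0.2787)
x^{k+1} = 0.0713
Step 2: z-update.
Minimize 5*z^2 + 8*z + (3.0/2)*(0.0713 - z + 0.2787)^2
FOC: (2*5 + 3.0)*z = -8 + 3.0*(0.0713 + 0.2787)
z^{k+1} = -0.5346
Step 3: u-update.
u^{k+1} = 0.2787 + 0.0713 + 0.5346 = 0.8846
Step 4: Primal residual = |0.0713 + 0.5346| = 0.6059


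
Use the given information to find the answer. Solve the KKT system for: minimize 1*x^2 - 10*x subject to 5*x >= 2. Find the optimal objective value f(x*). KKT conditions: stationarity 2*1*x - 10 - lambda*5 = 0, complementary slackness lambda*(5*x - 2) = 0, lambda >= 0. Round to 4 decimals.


Step 1: Try lambda = 0 (constraint inactive).
Stationarity: 2*1*x - 10 = 0
x* = 10/(2*1) = 5.0
Check constraint: 5*5.0 = 25.0 >= 2 -- satisfied.
Step 2: Compute optimal value.
f(x*) = 1*5.0^2 - 10*5.0 = -25.0


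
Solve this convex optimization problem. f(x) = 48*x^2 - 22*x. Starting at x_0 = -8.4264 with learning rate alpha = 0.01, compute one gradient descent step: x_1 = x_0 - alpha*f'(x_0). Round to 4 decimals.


We compute the gradient at x_0 and apply the update.
f'(x) = 96*x - 22
f'(-8.4264) = 96*-8.4264 - 22 = -830.9344
x_1 = -8.4264 - 0.01*-830.9344 = -0.1171


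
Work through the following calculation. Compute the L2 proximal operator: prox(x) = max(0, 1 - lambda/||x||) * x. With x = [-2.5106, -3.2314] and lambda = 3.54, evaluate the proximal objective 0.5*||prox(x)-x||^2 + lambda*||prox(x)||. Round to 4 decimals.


Step 1: Compute ||x||.
||x|| = 4.0921
Step 2: Compute scaling factor.
scale = max(0, 1 - 3.54/4.0921) = 0.1349
Step 3: prox(x) = [-0.3387, -0.436]
||prox(x)|| = 0.5521
Step 4: Proximal objective.
0.5*||prox-x||^2 = 6.2658
lambda*||prox|| = 1.9544
Total = 8.2201
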